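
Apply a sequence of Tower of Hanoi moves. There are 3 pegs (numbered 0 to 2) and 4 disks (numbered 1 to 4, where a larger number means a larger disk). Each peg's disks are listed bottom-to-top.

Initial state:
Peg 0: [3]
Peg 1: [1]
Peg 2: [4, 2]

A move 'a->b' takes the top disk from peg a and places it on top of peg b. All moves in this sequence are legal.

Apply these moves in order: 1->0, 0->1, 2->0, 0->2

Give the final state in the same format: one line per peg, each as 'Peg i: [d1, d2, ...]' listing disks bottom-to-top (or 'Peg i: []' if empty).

After move 1 (1->0):
Peg 0: [3, 1]
Peg 1: []
Peg 2: [4, 2]

After move 2 (0->1):
Peg 0: [3]
Peg 1: [1]
Peg 2: [4, 2]

After move 3 (2->0):
Peg 0: [3, 2]
Peg 1: [1]
Peg 2: [4]

After move 4 (0->2):
Peg 0: [3]
Peg 1: [1]
Peg 2: [4, 2]

Answer: Peg 0: [3]
Peg 1: [1]
Peg 2: [4, 2]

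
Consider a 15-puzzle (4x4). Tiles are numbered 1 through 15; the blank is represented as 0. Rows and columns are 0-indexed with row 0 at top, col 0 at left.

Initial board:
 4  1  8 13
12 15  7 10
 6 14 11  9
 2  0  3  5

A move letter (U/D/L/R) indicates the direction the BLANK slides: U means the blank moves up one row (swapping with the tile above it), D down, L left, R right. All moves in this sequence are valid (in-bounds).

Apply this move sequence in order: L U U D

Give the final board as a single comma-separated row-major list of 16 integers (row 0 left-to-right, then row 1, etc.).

Answer: 4, 1, 8, 13, 12, 15, 7, 10, 0, 14, 11, 9, 6, 2, 3, 5

Derivation:
After move 1 (L):
 4  1  8 13
12 15  7 10
 6 14 11  9
 0  2  3  5

After move 2 (U):
 4  1  8 13
12 15  7 10
 0 14 11  9
 6  2  3  5

After move 3 (U):
 4  1  8 13
 0 15  7 10
12 14 11  9
 6  2  3  5

After move 4 (D):
 4  1  8 13
12 15  7 10
 0 14 11  9
 6  2  3  5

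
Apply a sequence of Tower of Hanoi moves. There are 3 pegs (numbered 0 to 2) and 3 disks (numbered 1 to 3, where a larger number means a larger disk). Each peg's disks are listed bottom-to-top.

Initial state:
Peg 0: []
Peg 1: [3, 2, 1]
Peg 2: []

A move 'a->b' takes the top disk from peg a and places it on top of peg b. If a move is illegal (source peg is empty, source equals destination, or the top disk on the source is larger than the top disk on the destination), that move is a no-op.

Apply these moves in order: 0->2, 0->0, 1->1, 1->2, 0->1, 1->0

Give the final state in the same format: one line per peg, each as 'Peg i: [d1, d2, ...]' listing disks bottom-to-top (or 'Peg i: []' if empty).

After move 1 (0->2):
Peg 0: []
Peg 1: [3, 2, 1]
Peg 2: []

After move 2 (0->0):
Peg 0: []
Peg 1: [3, 2, 1]
Peg 2: []

After move 3 (1->1):
Peg 0: []
Peg 1: [3, 2, 1]
Peg 2: []

After move 4 (1->2):
Peg 0: []
Peg 1: [3, 2]
Peg 2: [1]

After move 5 (0->1):
Peg 0: []
Peg 1: [3, 2]
Peg 2: [1]

After move 6 (1->0):
Peg 0: [2]
Peg 1: [3]
Peg 2: [1]

Answer: Peg 0: [2]
Peg 1: [3]
Peg 2: [1]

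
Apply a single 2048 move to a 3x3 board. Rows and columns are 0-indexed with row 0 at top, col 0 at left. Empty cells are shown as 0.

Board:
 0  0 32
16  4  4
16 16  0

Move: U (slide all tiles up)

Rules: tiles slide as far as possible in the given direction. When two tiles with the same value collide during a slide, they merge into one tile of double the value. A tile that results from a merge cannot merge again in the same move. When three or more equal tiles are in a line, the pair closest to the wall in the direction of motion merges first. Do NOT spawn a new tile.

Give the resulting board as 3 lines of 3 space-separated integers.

Answer: 32  4 32
 0 16  4
 0  0  0

Derivation:
Slide up:
col 0: [0, 16, 16] -> [32, 0, 0]
col 1: [0, 4, 16] -> [4, 16, 0]
col 2: [32, 4, 0] -> [32, 4, 0]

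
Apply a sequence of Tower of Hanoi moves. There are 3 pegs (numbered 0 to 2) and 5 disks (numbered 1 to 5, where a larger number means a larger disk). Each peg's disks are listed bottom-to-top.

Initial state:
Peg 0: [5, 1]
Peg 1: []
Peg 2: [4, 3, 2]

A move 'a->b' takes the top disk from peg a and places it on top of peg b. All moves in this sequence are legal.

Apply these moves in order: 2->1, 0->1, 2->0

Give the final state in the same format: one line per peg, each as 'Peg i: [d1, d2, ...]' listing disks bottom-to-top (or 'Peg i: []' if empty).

Answer: Peg 0: [5, 3]
Peg 1: [2, 1]
Peg 2: [4]

Derivation:
After move 1 (2->1):
Peg 0: [5, 1]
Peg 1: [2]
Peg 2: [4, 3]

After move 2 (0->1):
Peg 0: [5]
Peg 1: [2, 1]
Peg 2: [4, 3]

After move 3 (2->0):
Peg 0: [5, 3]
Peg 1: [2, 1]
Peg 2: [4]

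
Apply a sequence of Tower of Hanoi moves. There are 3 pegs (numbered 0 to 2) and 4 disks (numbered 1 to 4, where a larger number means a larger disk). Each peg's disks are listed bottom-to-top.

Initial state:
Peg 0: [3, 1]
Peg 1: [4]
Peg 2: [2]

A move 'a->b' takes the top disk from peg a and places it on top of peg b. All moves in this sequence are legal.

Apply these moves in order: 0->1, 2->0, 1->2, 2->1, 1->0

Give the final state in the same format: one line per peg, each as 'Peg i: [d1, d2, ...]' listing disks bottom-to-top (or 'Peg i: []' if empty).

After move 1 (0->1):
Peg 0: [3]
Peg 1: [4, 1]
Peg 2: [2]

After move 2 (2->0):
Peg 0: [3, 2]
Peg 1: [4, 1]
Peg 2: []

After move 3 (1->2):
Peg 0: [3, 2]
Peg 1: [4]
Peg 2: [1]

After move 4 (2->1):
Peg 0: [3, 2]
Peg 1: [4, 1]
Peg 2: []

After move 5 (1->0):
Peg 0: [3, 2, 1]
Peg 1: [4]
Peg 2: []

Answer: Peg 0: [3, 2, 1]
Peg 1: [4]
Peg 2: []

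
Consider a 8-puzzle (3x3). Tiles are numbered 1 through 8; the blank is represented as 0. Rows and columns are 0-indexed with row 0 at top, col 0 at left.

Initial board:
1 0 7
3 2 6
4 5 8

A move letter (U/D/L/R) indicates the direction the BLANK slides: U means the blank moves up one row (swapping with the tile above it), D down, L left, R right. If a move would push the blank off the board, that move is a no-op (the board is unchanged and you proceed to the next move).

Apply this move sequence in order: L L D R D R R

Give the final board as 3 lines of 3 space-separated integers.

After move 1 (L):
0 1 7
3 2 6
4 5 8

After move 2 (L):
0 1 7
3 2 6
4 5 8

After move 3 (D):
3 1 7
0 2 6
4 5 8

After move 4 (R):
3 1 7
2 0 6
4 5 8

After move 5 (D):
3 1 7
2 5 6
4 0 8

After move 6 (R):
3 1 7
2 5 6
4 8 0

After move 7 (R):
3 1 7
2 5 6
4 8 0

Answer: 3 1 7
2 5 6
4 8 0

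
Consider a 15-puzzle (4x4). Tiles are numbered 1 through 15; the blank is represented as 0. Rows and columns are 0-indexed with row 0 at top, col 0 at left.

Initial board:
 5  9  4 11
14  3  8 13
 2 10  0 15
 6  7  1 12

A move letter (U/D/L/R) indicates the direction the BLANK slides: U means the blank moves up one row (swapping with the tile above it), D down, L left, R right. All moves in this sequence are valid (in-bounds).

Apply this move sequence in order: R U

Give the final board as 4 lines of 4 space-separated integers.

After move 1 (R):
 5  9  4 11
14  3  8 13
 2 10 15  0
 6  7  1 12

After move 2 (U):
 5  9  4 11
14  3  8  0
 2 10 15 13
 6  7  1 12

Answer:  5  9  4 11
14  3  8  0
 2 10 15 13
 6  7  1 12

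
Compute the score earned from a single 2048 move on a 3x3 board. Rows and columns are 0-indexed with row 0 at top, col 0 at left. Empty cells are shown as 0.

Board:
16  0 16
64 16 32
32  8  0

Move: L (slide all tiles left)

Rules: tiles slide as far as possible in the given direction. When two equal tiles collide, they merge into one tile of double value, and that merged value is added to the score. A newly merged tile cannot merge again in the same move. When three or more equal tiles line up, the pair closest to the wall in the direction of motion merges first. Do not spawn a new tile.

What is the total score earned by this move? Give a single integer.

Slide left:
row 0: [16, 0, 16] -> [32, 0, 0]  score +32 (running 32)
row 1: [64, 16, 32] -> [64, 16, 32]  score +0 (running 32)
row 2: [32, 8, 0] -> [32, 8, 0]  score +0 (running 32)
Board after move:
32  0  0
64 16 32
32  8  0

Answer: 32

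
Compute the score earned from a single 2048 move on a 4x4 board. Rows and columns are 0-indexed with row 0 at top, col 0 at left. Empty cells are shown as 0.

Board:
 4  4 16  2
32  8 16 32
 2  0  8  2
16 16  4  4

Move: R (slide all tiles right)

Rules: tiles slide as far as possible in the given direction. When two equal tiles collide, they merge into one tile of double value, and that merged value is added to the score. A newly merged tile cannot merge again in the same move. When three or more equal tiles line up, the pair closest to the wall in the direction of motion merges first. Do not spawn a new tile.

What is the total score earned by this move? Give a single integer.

Slide right:
row 0: [4, 4, 16, 2] -> [0, 8, 16, 2]  score +8 (running 8)
row 1: [32, 8, 16, 32] -> [32, 8, 16, 32]  score +0 (running 8)
row 2: [2, 0, 8, 2] -> [0, 2, 8, 2]  score +0 (running 8)
row 3: [16, 16, 4, 4] -> [0, 0, 32, 8]  score +40 (running 48)
Board after move:
 0  8 16  2
32  8 16 32
 0  2  8  2
 0  0 32  8

Answer: 48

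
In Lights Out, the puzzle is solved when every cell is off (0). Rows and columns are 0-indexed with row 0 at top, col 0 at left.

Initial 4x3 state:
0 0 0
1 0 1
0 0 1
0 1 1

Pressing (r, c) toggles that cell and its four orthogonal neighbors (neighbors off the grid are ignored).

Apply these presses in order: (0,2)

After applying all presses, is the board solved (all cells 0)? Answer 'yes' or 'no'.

Answer: no

Derivation:
After press 1 at (0,2):
0 1 1
1 0 0
0 0 1
0 1 1

Lights still on: 6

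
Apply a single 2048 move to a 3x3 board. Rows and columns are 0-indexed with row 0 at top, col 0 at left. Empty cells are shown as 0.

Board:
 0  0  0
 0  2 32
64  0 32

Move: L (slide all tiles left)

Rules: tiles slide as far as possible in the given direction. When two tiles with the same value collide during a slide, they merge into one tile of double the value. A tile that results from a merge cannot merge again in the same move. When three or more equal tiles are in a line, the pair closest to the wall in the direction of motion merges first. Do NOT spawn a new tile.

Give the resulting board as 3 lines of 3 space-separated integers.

Answer:  0  0  0
 2 32  0
64 32  0

Derivation:
Slide left:
row 0: [0, 0, 0] -> [0, 0, 0]
row 1: [0, 2, 32] -> [2, 32, 0]
row 2: [64, 0, 32] -> [64, 32, 0]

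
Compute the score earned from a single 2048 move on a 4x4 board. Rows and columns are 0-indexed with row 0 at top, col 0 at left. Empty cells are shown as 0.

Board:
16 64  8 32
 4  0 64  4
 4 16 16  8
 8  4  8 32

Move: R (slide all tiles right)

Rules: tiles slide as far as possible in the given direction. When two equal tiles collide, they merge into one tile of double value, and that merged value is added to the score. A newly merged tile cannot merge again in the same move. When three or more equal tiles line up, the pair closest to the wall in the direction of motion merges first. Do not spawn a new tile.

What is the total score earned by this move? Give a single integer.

Slide right:
row 0: [16, 64, 8, 32] -> [16, 64, 8, 32]  score +0 (running 0)
row 1: [4, 0, 64, 4] -> [0, 4, 64, 4]  score +0 (running 0)
row 2: [4, 16, 16, 8] -> [0, 4, 32, 8]  score +32 (running 32)
row 3: [8, 4, 8, 32] -> [8, 4, 8, 32]  score +0 (running 32)
Board after move:
16 64  8 32
 0  4 64  4
 0  4 32  8
 8  4  8 32

Answer: 32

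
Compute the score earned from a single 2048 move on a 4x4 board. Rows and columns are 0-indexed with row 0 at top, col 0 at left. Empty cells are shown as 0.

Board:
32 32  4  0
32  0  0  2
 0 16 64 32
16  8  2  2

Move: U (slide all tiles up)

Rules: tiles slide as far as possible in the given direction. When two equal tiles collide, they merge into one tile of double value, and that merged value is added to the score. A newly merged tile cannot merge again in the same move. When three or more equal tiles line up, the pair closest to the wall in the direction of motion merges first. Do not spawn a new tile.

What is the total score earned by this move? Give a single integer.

Slide up:
col 0: [32, 32, 0, 16] -> [64, 16, 0, 0]  score +64 (running 64)
col 1: [32, 0, 16, 8] -> [32, 16, 8, 0]  score +0 (running 64)
col 2: [4, 0, 64, 2] -> [4, 64, 2, 0]  score +0 (running 64)
col 3: [0, 2, 32, 2] -> [2, 32, 2, 0]  score +0 (running 64)
Board after move:
64 32  4  2
16 16 64 32
 0  8  2  2
 0  0  0  0

Answer: 64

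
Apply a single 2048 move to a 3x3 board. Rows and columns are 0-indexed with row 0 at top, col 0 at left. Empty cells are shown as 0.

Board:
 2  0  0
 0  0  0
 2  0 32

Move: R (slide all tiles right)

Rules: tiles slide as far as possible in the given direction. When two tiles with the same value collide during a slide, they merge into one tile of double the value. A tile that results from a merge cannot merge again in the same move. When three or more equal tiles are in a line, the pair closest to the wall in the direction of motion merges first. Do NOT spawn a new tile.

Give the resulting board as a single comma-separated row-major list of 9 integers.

Slide right:
row 0: [2, 0, 0] -> [0, 0, 2]
row 1: [0, 0, 0] -> [0, 0, 0]
row 2: [2, 0, 32] -> [0, 2, 32]

Answer: 0, 0, 2, 0, 0, 0, 0, 2, 32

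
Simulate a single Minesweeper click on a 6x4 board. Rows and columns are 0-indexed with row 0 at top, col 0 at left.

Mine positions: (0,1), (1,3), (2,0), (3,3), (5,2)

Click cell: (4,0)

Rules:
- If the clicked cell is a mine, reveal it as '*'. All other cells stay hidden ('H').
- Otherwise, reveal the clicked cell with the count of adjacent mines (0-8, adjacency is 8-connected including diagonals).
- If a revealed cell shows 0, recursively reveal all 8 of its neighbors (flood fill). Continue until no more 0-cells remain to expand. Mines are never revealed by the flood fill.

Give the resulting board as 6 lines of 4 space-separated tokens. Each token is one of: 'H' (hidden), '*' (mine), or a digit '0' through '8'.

H H H H
H H H H
H H H H
1 1 H H
0 1 H H
0 1 H H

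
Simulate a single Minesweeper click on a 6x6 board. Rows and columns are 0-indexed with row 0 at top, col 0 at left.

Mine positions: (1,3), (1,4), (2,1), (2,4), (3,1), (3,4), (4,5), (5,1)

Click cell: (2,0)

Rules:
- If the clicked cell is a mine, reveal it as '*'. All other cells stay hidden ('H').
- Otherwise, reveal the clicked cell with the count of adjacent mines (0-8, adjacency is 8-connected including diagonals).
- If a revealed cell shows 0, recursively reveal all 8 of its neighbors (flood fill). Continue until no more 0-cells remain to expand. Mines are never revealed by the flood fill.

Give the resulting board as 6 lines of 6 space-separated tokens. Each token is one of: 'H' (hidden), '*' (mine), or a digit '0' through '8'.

H H H H H H
H H H H H H
2 H H H H H
H H H H H H
H H H H H H
H H H H H H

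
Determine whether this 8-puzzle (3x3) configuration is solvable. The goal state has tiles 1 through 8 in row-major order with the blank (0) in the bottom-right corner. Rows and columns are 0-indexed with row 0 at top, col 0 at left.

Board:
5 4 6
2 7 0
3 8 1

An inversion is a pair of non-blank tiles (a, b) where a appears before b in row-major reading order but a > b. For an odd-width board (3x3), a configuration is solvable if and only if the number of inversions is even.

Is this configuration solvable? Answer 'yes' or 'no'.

Inversions (pairs i<j in row-major order where tile[i] > tile[j] > 0): 15
15 is odd, so the puzzle is not solvable.

Answer: no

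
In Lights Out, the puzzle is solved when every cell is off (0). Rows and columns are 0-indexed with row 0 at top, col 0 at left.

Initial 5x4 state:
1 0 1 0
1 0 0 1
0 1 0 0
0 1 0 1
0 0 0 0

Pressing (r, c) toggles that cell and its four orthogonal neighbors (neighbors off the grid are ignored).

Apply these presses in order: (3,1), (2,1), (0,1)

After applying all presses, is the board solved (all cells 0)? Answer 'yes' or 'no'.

Answer: no

Derivation:
After press 1 at (3,1):
1 0 1 0
1 0 0 1
0 0 0 0
1 0 1 1
0 1 0 0

After press 2 at (2,1):
1 0 1 0
1 1 0 1
1 1 1 0
1 1 1 1
0 1 0 0

After press 3 at (0,1):
0 1 0 0
1 0 0 1
1 1 1 0
1 1 1 1
0 1 0 0

Lights still on: 11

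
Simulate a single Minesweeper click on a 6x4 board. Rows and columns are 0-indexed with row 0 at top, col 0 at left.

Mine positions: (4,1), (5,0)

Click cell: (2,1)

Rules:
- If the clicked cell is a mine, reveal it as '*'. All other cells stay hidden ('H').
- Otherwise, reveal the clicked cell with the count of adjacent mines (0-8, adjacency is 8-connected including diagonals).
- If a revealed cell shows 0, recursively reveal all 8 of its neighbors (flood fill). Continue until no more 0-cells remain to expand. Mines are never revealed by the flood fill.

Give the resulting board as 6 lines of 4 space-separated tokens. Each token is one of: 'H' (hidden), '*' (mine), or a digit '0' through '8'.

0 0 0 0
0 0 0 0
0 0 0 0
1 1 1 0
H H 1 0
H H 1 0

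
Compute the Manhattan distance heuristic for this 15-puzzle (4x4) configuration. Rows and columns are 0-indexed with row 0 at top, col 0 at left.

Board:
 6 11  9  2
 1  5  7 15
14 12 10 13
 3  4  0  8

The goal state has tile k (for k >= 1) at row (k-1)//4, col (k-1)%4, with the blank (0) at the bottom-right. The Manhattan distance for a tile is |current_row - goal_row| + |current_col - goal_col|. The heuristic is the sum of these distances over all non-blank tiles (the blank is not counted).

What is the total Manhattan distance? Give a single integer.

Answer: 37

Derivation:
Tile 6: at (0,0), goal (1,1), distance |0-1|+|0-1| = 2
Tile 11: at (0,1), goal (2,2), distance |0-2|+|1-2| = 3
Tile 9: at (0,2), goal (2,0), distance |0-2|+|2-0| = 4
Tile 2: at (0,3), goal (0,1), distance |0-0|+|3-1| = 2
Tile 1: at (1,0), goal (0,0), distance |1-0|+|0-0| = 1
Tile 5: at (1,1), goal (1,0), distance |1-1|+|1-0| = 1
Tile 7: at (1,2), goal (1,2), distance |1-1|+|2-2| = 0
Tile 15: at (1,3), goal (3,2), distance |1-3|+|3-2| = 3
Tile 14: at (2,0), goal (3,1), distance |2-3|+|0-1| = 2
Tile 12: at (2,1), goal (2,3), distance |2-2|+|1-3| = 2
Tile 10: at (2,2), goal (2,1), distance |2-2|+|2-1| = 1
Tile 13: at (2,3), goal (3,0), distance |2-3|+|3-0| = 4
Tile 3: at (3,0), goal (0,2), distance |3-0|+|0-2| = 5
Tile 4: at (3,1), goal (0,3), distance |3-0|+|1-3| = 5
Tile 8: at (3,3), goal (1,3), distance |3-1|+|3-3| = 2
Sum: 2 + 3 + 4 + 2 + 1 + 1 + 0 + 3 + 2 + 2 + 1 + 4 + 5 + 5 + 2 = 37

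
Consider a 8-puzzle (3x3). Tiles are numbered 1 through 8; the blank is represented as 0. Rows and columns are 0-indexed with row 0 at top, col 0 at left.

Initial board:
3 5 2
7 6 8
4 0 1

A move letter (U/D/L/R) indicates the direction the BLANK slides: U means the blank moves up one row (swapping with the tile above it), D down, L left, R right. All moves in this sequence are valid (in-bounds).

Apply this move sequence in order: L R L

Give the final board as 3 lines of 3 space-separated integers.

Answer: 3 5 2
7 6 8
0 4 1

Derivation:
After move 1 (L):
3 5 2
7 6 8
0 4 1

After move 2 (R):
3 5 2
7 6 8
4 0 1

After move 3 (L):
3 5 2
7 6 8
0 4 1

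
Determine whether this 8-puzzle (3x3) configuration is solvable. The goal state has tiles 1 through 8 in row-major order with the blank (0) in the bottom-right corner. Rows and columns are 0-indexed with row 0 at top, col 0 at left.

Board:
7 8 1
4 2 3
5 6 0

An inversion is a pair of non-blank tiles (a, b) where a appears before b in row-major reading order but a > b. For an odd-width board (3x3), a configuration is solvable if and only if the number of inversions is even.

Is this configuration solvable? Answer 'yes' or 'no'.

Inversions (pairs i<j in row-major order where tile[i] > tile[j] > 0): 14
14 is even, so the puzzle is solvable.

Answer: yes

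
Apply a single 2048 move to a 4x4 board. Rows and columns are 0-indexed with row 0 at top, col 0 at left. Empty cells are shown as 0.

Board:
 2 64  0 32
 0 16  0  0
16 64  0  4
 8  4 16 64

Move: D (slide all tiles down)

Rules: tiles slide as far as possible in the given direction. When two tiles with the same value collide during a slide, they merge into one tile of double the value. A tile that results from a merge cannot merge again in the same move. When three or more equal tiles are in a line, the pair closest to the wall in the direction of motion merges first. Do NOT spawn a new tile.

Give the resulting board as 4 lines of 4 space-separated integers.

Slide down:
col 0: [2, 0, 16, 8] -> [0, 2, 16, 8]
col 1: [64, 16, 64, 4] -> [64, 16, 64, 4]
col 2: [0, 0, 0, 16] -> [0, 0, 0, 16]
col 3: [32, 0, 4, 64] -> [0, 32, 4, 64]

Answer:  0 64  0  0
 2 16  0 32
16 64  0  4
 8  4 16 64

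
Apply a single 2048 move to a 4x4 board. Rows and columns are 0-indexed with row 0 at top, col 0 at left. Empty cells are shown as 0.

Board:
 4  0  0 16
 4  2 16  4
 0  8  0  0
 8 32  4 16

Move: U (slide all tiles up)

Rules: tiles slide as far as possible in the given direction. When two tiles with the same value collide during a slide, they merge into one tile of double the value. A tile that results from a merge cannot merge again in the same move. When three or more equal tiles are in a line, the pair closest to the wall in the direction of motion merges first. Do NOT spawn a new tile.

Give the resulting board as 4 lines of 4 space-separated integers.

Slide up:
col 0: [4, 4, 0, 8] -> [8, 8, 0, 0]
col 1: [0, 2, 8, 32] -> [2, 8, 32, 0]
col 2: [0, 16, 0, 4] -> [16, 4, 0, 0]
col 3: [16, 4, 0, 16] -> [16, 4, 16, 0]

Answer:  8  2 16 16
 8  8  4  4
 0 32  0 16
 0  0  0  0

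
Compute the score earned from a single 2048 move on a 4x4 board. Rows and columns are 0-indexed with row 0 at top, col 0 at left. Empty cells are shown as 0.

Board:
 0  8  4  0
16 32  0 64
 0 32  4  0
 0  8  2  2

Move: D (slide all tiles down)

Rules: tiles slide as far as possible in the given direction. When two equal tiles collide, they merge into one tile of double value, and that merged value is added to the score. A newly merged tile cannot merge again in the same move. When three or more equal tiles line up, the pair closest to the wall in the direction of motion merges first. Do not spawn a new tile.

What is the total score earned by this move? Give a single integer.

Answer: 72

Derivation:
Slide down:
col 0: [0, 16, 0, 0] -> [0, 0, 0, 16]  score +0 (running 0)
col 1: [8, 32, 32, 8] -> [0, 8, 64, 8]  score +64 (running 64)
col 2: [4, 0, 4, 2] -> [0, 0, 8, 2]  score +8 (running 72)
col 3: [0, 64, 0, 2] -> [0, 0, 64, 2]  score +0 (running 72)
Board after move:
 0  0  0  0
 0  8  0  0
 0 64  8 64
16  8  2  2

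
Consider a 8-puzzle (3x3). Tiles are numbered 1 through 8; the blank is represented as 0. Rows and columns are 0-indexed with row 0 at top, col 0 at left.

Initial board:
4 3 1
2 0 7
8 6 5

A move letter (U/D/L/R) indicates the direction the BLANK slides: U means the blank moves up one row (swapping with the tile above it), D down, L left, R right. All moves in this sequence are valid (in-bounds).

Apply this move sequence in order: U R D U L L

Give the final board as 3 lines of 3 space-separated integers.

After move 1 (U):
4 0 1
2 3 7
8 6 5

After move 2 (R):
4 1 0
2 3 7
8 6 5

After move 3 (D):
4 1 7
2 3 0
8 6 5

After move 4 (U):
4 1 0
2 3 7
8 6 5

After move 5 (L):
4 0 1
2 3 7
8 6 5

After move 6 (L):
0 4 1
2 3 7
8 6 5

Answer: 0 4 1
2 3 7
8 6 5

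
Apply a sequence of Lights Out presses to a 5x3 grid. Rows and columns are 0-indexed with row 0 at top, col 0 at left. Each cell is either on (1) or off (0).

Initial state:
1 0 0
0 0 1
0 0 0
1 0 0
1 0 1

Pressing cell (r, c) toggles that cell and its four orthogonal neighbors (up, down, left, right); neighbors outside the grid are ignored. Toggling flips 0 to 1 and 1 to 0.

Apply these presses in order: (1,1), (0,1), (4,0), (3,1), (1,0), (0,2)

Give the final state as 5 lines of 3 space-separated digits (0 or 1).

Answer: 1 1 0
0 1 1
1 0 0
1 1 1
0 0 1

Derivation:
After press 1 at (1,1):
1 1 0
1 1 0
0 1 0
1 0 0
1 0 1

After press 2 at (0,1):
0 0 1
1 0 0
0 1 0
1 0 0
1 0 1

After press 3 at (4,0):
0 0 1
1 0 0
0 1 0
0 0 0
0 1 1

After press 4 at (3,1):
0 0 1
1 0 0
0 0 0
1 1 1
0 0 1

After press 5 at (1,0):
1 0 1
0 1 0
1 0 0
1 1 1
0 0 1

After press 6 at (0,2):
1 1 0
0 1 1
1 0 0
1 1 1
0 0 1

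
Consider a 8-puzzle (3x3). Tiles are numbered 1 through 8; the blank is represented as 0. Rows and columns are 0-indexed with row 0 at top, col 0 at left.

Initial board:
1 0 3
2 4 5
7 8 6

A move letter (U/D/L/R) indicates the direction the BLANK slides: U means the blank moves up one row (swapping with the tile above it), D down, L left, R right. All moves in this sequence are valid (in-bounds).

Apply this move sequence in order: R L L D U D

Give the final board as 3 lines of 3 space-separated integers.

After move 1 (R):
1 3 0
2 4 5
7 8 6

After move 2 (L):
1 0 3
2 4 5
7 8 6

After move 3 (L):
0 1 3
2 4 5
7 8 6

After move 4 (D):
2 1 3
0 4 5
7 8 6

After move 5 (U):
0 1 3
2 4 5
7 8 6

After move 6 (D):
2 1 3
0 4 5
7 8 6

Answer: 2 1 3
0 4 5
7 8 6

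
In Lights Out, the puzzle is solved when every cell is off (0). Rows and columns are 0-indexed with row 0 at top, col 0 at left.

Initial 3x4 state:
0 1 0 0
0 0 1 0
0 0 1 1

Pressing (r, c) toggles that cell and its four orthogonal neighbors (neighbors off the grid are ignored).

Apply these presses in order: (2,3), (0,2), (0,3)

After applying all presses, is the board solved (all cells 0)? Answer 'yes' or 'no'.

Answer: yes

Derivation:
After press 1 at (2,3):
0 1 0 0
0 0 1 1
0 0 0 0

After press 2 at (0,2):
0 0 1 1
0 0 0 1
0 0 0 0

After press 3 at (0,3):
0 0 0 0
0 0 0 0
0 0 0 0

Lights still on: 0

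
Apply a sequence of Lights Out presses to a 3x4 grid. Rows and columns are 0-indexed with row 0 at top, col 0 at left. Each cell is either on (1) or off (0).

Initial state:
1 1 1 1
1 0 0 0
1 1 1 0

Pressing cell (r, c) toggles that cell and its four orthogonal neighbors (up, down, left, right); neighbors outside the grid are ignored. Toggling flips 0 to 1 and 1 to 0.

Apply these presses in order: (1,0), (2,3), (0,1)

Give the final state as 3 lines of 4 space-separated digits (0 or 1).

After press 1 at (1,0):
0 1 1 1
0 1 0 0
0 1 1 0

After press 2 at (2,3):
0 1 1 1
0 1 0 1
0 1 0 1

After press 3 at (0,1):
1 0 0 1
0 0 0 1
0 1 0 1

Answer: 1 0 0 1
0 0 0 1
0 1 0 1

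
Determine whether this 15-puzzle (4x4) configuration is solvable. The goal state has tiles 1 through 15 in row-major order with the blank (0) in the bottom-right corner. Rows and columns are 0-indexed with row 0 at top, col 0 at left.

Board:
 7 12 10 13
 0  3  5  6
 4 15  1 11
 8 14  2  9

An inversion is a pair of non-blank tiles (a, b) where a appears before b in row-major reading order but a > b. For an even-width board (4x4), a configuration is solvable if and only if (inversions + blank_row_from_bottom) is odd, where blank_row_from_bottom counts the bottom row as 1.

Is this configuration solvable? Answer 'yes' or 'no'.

Answer: no

Derivation:
Inversions: 55
Blank is in row 1 (0-indexed from top), which is row 3 counting from the bottom (bottom = 1).
55 + 3 = 58, which is even, so the puzzle is not solvable.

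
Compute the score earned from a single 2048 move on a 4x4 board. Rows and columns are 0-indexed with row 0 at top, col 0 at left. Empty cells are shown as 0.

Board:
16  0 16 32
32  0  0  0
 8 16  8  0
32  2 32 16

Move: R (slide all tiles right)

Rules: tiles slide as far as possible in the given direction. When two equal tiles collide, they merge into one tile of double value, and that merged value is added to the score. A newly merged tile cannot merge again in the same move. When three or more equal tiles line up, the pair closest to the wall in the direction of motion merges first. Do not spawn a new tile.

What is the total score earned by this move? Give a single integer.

Slide right:
row 0: [16, 0, 16, 32] -> [0, 0, 32, 32]  score +32 (running 32)
row 1: [32, 0, 0, 0] -> [0, 0, 0, 32]  score +0 (running 32)
row 2: [8, 16, 8, 0] -> [0, 8, 16, 8]  score +0 (running 32)
row 3: [32, 2, 32, 16] -> [32, 2, 32, 16]  score +0 (running 32)
Board after move:
 0  0 32 32
 0  0  0 32
 0  8 16  8
32  2 32 16

Answer: 32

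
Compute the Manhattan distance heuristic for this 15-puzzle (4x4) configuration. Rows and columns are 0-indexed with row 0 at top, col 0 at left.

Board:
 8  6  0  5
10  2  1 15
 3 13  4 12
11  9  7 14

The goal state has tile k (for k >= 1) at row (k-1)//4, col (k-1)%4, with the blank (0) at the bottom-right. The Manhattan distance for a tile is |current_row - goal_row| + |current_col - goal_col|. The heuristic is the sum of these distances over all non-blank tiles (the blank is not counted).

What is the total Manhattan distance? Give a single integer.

Answer: 36

Derivation:
Tile 8: at (0,0), goal (1,3), distance |0-1|+|0-3| = 4
Tile 6: at (0,1), goal (1,1), distance |0-1|+|1-1| = 1
Tile 5: at (0,3), goal (1,0), distance |0-1|+|3-0| = 4
Tile 10: at (1,0), goal (2,1), distance |1-2|+|0-1| = 2
Tile 2: at (1,1), goal (0,1), distance |1-0|+|1-1| = 1
Tile 1: at (1,2), goal (0,0), distance |1-0|+|2-0| = 3
Tile 15: at (1,3), goal (3,2), distance |1-3|+|3-2| = 3
Tile 3: at (2,0), goal (0,2), distance |2-0|+|0-2| = 4
Tile 13: at (2,1), goal (3,0), distance |2-3|+|1-0| = 2
Tile 4: at (2,2), goal (0,3), distance |2-0|+|2-3| = 3
Tile 12: at (2,3), goal (2,3), distance |2-2|+|3-3| = 0
Tile 11: at (3,0), goal (2,2), distance |3-2|+|0-2| = 3
Tile 9: at (3,1), goal (2,0), distance |3-2|+|1-0| = 2
Tile 7: at (3,2), goal (1,2), distance |3-1|+|2-2| = 2
Tile 14: at (3,3), goal (3,1), distance |3-3|+|3-1| = 2
Sum: 4 + 1 + 4 + 2 + 1 + 3 + 3 + 4 + 2 + 3 + 0 + 3 + 2 + 2 + 2 = 36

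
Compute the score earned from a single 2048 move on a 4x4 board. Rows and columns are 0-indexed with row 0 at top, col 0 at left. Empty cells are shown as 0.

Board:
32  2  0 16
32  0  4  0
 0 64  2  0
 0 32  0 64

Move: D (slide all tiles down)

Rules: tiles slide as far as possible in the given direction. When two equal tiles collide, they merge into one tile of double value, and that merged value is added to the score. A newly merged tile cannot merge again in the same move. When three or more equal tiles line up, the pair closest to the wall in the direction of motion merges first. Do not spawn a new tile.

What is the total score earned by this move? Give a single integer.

Answer: 64

Derivation:
Slide down:
col 0: [32, 32, 0, 0] -> [0, 0, 0, 64]  score +64 (running 64)
col 1: [2, 0, 64, 32] -> [0, 2, 64, 32]  score +0 (running 64)
col 2: [0, 4, 2, 0] -> [0, 0, 4, 2]  score +0 (running 64)
col 3: [16, 0, 0, 64] -> [0, 0, 16, 64]  score +0 (running 64)
Board after move:
 0  0  0  0
 0  2  0  0
 0 64  4 16
64 32  2 64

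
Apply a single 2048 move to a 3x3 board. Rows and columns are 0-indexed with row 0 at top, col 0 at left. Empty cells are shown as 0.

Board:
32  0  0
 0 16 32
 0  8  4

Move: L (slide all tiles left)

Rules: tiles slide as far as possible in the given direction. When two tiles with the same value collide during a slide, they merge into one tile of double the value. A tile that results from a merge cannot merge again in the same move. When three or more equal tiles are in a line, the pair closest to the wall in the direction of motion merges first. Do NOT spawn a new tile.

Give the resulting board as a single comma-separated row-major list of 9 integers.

Slide left:
row 0: [32, 0, 0] -> [32, 0, 0]
row 1: [0, 16, 32] -> [16, 32, 0]
row 2: [0, 8, 4] -> [8, 4, 0]

Answer: 32, 0, 0, 16, 32, 0, 8, 4, 0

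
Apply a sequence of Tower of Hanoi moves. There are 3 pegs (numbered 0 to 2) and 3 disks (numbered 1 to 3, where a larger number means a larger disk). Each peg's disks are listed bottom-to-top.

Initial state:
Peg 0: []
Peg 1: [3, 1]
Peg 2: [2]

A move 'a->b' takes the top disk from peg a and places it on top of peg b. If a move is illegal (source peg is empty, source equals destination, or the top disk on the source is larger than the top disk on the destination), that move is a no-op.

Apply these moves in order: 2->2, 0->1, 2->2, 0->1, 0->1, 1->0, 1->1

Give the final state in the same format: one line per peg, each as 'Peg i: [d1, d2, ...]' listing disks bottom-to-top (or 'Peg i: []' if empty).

After move 1 (2->2):
Peg 0: []
Peg 1: [3, 1]
Peg 2: [2]

After move 2 (0->1):
Peg 0: []
Peg 1: [3, 1]
Peg 2: [2]

After move 3 (2->2):
Peg 0: []
Peg 1: [3, 1]
Peg 2: [2]

After move 4 (0->1):
Peg 0: []
Peg 1: [3, 1]
Peg 2: [2]

After move 5 (0->1):
Peg 0: []
Peg 1: [3, 1]
Peg 2: [2]

After move 6 (1->0):
Peg 0: [1]
Peg 1: [3]
Peg 2: [2]

After move 7 (1->1):
Peg 0: [1]
Peg 1: [3]
Peg 2: [2]

Answer: Peg 0: [1]
Peg 1: [3]
Peg 2: [2]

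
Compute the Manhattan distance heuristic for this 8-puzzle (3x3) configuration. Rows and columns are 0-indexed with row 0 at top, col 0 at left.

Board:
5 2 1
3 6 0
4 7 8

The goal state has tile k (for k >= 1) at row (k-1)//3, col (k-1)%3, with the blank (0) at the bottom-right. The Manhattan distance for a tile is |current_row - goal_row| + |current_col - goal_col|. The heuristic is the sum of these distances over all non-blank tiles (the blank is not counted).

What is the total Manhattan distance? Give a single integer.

Tile 5: at (0,0), goal (1,1), distance |0-1|+|0-1| = 2
Tile 2: at (0,1), goal (0,1), distance |0-0|+|1-1| = 0
Tile 1: at (0,2), goal (0,0), distance |0-0|+|2-0| = 2
Tile 3: at (1,0), goal (0,2), distance |1-0|+|0-2| = 3
Tile 6: at (1,1), goal (1,2), distance |1-1|+|1-2| = 1
Tile 4: at (2,0), goal (1,0), distance |2-1|+|0-0| = 1
Tile 7: at (2,1), goal (2,0), distance |2-2|+|1-0| = 1
Tile 8: at (2,2), goal (2,1), distance |2-2|+|2-1| = 1
Sum: 2 + 0 + 2 + 3 + 1 + 1 + 1 + 1 = 11

Answer: 11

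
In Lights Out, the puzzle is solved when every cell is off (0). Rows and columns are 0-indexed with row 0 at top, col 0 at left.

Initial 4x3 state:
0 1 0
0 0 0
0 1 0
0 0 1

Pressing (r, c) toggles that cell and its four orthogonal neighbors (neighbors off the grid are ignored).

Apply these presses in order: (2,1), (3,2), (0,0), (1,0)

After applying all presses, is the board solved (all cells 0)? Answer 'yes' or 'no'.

After press 1 at (2,1):
0 1 0
0 1 0
1 0 1
0 1 1

After press 2 at (3,2):
0 1 0
0 1 0
1 0 0
0 0 0

After press 3 at (0,0):
1 0 0
1 1 0
1 0 0
0 0 0

After press 4 at (1,0):
0 0 0
0 0 0
0 0 0
0 0 0

Lights still on: 0

Answer: yes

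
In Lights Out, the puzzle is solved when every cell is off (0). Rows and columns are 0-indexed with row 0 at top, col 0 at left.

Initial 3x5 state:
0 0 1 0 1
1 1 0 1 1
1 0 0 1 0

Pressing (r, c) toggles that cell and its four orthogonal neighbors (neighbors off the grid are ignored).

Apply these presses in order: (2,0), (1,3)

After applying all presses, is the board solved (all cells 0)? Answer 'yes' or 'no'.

After press 1 at (2,0):
0 0 1 0 1
0 1 0 1 1
0 1 0 1 0

After press 2 at (1,3):
0 0 1 1 1
0 1 1 0 0
0 1 0 0 0

Lights still on: 6

Answer: no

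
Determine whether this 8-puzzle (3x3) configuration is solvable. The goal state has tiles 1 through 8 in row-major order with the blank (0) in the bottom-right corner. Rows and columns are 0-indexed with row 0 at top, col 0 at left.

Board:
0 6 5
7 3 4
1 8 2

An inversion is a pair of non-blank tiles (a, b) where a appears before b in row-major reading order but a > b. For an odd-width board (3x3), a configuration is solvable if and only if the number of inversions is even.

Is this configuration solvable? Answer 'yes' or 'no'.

Inversions (pairs i<j in row-major order where tile[i] > tile[j] > 0): 18
18 is even, so the puzzle is solvable.

Answer: yes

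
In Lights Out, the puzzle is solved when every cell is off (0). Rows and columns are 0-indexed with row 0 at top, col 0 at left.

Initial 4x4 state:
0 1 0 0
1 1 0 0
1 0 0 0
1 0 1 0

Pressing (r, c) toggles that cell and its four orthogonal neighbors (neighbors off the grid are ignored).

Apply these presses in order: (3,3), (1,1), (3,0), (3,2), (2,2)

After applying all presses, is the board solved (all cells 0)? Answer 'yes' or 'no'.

Answer: yes

Derivation:
After press 1 at (3,3):
0 1 0 0
1 1 0 0
1 0 0 1
1 0 0 1

After press 2 at (1,1):
0 0 0 0
0 0 1 0
1 1 0 1
1 0 0 1

After press 3 at (3,0):
0 0 0 0
0 0 1 0
0 1 0 1
0 1 0 1

After press 4 at (3,2):
0 0 0 0
0 0 1 0
0 1 1 1
0 0 1 0

After press 5 at (2,2):
0 0 0 0
0 0 0 0
0 0 0 0
0 0 0 0

Lights still on: 0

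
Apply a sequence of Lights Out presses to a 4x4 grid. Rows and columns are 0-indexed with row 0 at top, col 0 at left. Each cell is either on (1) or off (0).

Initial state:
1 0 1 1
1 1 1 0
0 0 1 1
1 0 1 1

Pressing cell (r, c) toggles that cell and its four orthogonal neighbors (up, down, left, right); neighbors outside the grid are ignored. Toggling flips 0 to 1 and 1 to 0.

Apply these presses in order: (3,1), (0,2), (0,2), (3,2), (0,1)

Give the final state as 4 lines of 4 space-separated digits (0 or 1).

After press 1 at (3,1):
1 0 1 1
1 1 1 0
0 1 1 1
0 1 0 1

After press 2 at (0,2):
1 1 0 0
1 1 0 0
0 1 1 1
0 1 0 1

After press 3 at (0,2):
1 0 1 1
1 1 1 0
0 1 1 1
0 1 0 1

After press 4 at (3,2):
1 0 1 1
1 1 1 0
0 1 0 1
0 0 1 0

After press 5 at (0,1):
0 1 0 1
1 0 1 0
0 1 0 1
0 0 1 0

Answer: 0 1 0 1
1 0 1 0
0 1 0 1
0 0 1 0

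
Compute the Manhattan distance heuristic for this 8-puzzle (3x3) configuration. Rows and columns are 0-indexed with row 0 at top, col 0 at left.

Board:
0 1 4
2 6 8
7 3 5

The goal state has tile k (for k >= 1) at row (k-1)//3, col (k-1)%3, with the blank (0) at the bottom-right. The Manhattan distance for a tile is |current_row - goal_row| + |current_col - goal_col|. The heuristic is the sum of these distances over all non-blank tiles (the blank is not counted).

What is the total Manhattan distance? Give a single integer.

Answer: 14

Derivation:
Tile 1: at (0,1), goal (0,0), distance |0-0|+|1-0| = 1
Tile 4: at (0,2), goal (1,0), distance |0-1|+|2-0| = 3
Tile 2: at (1,0), goal (0,1), distance |1-0|+|0-1| = 2
Tile 6: at (1,1), goal (1,2), distance |1-1|+|1-2| = 1
Tile 8: at (1,2), goal (2,1), distance |1-2|+|2-1| = 2
Tile 7: at (2,0), goal (2,0), distance |2-2|+|0-0| = 0
Tile 3: at (2,1), goal (0,2), distance |2-0|+|1-2| = 3
Tile 5: at (2,2), goal (1,1), distance |2-1|+|2-1| = 2
Sum: 1 + 3 + 2 + 1 + 2 + 0 + 3 + 2 = 14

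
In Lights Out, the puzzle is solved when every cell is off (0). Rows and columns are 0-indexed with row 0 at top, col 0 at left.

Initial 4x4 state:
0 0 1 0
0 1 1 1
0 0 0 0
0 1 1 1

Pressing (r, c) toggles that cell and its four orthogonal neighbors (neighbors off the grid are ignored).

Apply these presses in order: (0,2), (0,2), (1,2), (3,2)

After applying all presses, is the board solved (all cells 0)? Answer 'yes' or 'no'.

After press 1 at (0,2):
0 1 0 1
0 1 0 1
0 0 0 0
0 1 1 1

After press 2 at (0,2):
0 0 1 0
0 1 1 1
0 0 0 0
0 1 1 1

After press 3 at (1,2):
0 0 0 0
0 0 0 0
0 0 1 0
0 1 1 1

After press 4 at (3,2):
0 0 0 0
0 0 0 0
0 0 0 0
0 0 0 0

Lights still on: 0

Answer: yes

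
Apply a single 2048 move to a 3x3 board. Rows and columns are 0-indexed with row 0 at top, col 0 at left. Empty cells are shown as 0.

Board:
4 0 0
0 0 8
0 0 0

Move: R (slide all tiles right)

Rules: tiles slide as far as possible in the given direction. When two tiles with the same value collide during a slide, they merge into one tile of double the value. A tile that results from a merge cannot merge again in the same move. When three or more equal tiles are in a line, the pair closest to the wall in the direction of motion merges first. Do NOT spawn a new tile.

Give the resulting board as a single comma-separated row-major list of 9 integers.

Slide right:
row 0: [4, 0, 0] -> [0, 0, 4]
row 1: [0, 0, 8] -> [0, 0, 8]
row 2: [0, 0, 0] -> [0, 0, 0]

Answer: 0, 0, 4, 0, 0, 8, 0, 0, 0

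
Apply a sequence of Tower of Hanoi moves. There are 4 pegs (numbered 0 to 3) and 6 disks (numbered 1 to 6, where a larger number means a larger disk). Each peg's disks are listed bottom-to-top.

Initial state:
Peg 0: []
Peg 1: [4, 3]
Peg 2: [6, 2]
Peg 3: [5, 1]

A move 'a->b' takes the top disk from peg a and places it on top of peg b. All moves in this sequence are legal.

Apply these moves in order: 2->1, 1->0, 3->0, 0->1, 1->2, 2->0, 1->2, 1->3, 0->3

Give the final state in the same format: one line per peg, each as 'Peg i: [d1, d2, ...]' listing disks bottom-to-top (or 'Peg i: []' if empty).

Answer: Peg 0: [2]
Peg 1: []
Peg 2: [6, 3]
Peg 3: [5, 4, 1]

Derivation:
After move 1 (2->1):
Peg 0: []
Peg 1: [4, 3, 2]
Peg 2: [6]
Peg 3: [5, 1]

After move 2 (1->0):
Peg 0: [2]
Peg 1: [4, 3]
Peg 2: [6]
Peg 3: [5, 1]

After move 3 (3->0):
Peg 0: [2, 1]
Peg 1: [4, 3]
Peg 2: [6]
Peg 3: [5]

After move 4 (0->1):
Peg 0: [2]
Peg 1: [4, 3, 1]
Peg 2: [6]
Peg 3: [5]

After move 5 (1->2):
Peg 0: [2]
Peg 1: [4, 3]
Peg 2: [6, 1]
Peg 3: [5]

After move 6 (2->0):
Peg 0: [2, 1]
Peg 1: [4, 3]
Peg 2: [6]
Peg 3: [5]

After move 7 (1->2):
Peg 0: [2, 1]
Peg 1: [4]
Peg 2: [6, 3]
Peg 3: [5]

After move 8 (1->3):
Peg 0: [2, 1]
Peg 1: []
Peg 2: [6, 3]
Peg 3: [5, 4]

After move 9 (0->3):
Peg 0: [2]
Peg 1: []
Peg 2: [6, 3]
Peg 3: [5, 4, 1]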